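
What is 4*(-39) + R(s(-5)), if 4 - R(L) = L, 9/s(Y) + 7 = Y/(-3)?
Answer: -2405/16 ≈ -150.31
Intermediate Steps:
s(Y) = 9/(-7 - Y/3) (s(Y) = 9/(-7 + Y/(-3)) = 9/(-7 + Y*(-1/3)) = 9/(-7 - Y/3))
R(L) = 4 - L
4*(-39) + R(s(-5)) = 4*(-39) + (4 - (-27)/(21 - 5)) = -156 + (4 - (-27)/16) = -156 + (4 - 1*(-27/16)) = -156 + (4 + 27/16) = -156 + 91/16 = -2405/16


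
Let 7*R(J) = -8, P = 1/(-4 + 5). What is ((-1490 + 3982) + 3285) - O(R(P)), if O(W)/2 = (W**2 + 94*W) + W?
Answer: 293585/49 ≈ 5991.5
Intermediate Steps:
P = 1 (P = 1/1 = 1)
R(J) = -8/7 (R(J) = (1/7)*(-8) = -8/7)
O(W) = 2*W**2 + 190*W (O(W) = 2*((W**2 + 94*W) + W) = 2*(W**2 + 95*W) = 2*W**2 + 190*W)
((-1490 + 3982) + 3285) - O(R(P)) = ((-1490 + 3982) + 3285) - 2*(-8)*(95 - 8/7)/7 = (2492 + 3285) - 2*(-8)*657/(7*7) = 5777 - 1*(-10512/49) = 5777 + 10512/49 = 293585/49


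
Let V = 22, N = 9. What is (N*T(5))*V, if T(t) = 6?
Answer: 1188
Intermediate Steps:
(N*T(5))*V = (9*6)*22 = 54*22 = 1188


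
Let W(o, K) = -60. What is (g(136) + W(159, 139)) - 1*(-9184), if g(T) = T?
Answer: 9260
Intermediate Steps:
(g(136) + W(159, 139)) - 1*(-9184) = (136 - 60) - 1*(-9184) = 76 + 9184 = 9260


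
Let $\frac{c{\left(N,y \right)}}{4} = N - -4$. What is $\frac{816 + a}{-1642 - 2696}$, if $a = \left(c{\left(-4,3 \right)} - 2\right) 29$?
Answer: $- \frac{379}{2169} \approx -0.17473$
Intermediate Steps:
$c{\left(N,y \right)} = 16 + 4 N$ ($c{\left(N,y \right)} = 4 \left(N - -4\right) = 4 \left(N + 4\right) = 4 \left(4 + N\right) = 16 + 4 N$)
$a = -58$ ($a = \left(\left(16 + 4 \left(-4\right)\right) - 2\right) 29 = \left(\left(16 - 16\right) - 2\right) 29 = \left(0 - 2\right) 29 = \left(-2\right) 29 = -58$)
$\frac{816 + a}{-1642 - 2696} = \frac{816 - 58}{-1642 - 2696} = \frac{758}{-4338} = 758 \left(- \frac{1}{4338}\right) = - \frac{379}{2169}$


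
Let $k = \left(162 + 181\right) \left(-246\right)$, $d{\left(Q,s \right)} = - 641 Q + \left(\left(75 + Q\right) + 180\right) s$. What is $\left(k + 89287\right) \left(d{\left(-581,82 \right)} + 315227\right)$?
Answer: $3244436644$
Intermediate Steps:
$d{\left(Q,s \right)} = - 641 Q + s \left(255 + Q\right)$ ($d{\left(Q,s \right)} = - 641 Q + \left(255 + Q\right) s = - 641 Q + s \left(255 + Q\right)$)
$k = -84378$ ($k = 343 \left(-246\right) = -84378$)
$\left(k + 89287\right) \left(d{\left(-581,82 \right)} + 315227\right) = \left(-84378 + 89287\right) \left(\left(\left(-641\right) \left(-581\right) + 255 \cdot 82 - 47642\right) + 315227\right) = 4909 \left(\left(372421 + 20910 - 47642\right) + 315227\right) = 4909 \left(345689 + 315227\right) = 4909 \cdot 660916 = 3244436644$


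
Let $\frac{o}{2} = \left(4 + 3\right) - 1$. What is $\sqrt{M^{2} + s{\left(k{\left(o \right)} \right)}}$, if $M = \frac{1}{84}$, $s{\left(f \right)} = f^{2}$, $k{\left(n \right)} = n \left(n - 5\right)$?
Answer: $\frac{\sqrt{49787137}}{84} \approx 84.0$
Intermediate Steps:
$o = 12$ ($o = 2 \left(\left(4 + 3\right) - 1\right) = 2 \left(7 - 1\right) = 2 \cdot 6 = 12$)
$k{\left(n \right)} = n \left(-5 + n\right)$
$M = \frac{1}{84} \approx 0.011905$
$\sqrt{M^{2} + s{\left(k{\left(o \right)} \right)}} = \sqrt{\left(\frac{1}{84}\right)^{2} + \left(12 \left(-5 + 12\right)\right)^{2}} = \sqrt{\frac{1}{7056} + \left(12 \cdot 7\right)^{2}} = \sqrt{\frac{1}{7056} + 84^{2}} = \sqrt{\frac{1}{7056} + 7056} = \sqrt{\frac{49787137}{7056}} = \frac{\sqrt{49787137}}{84}$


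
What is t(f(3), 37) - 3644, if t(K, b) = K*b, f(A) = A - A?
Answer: -3644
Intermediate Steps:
f(A) = 0
t(f(3), 37) - 3644 = 0*37 - 3644 = 0 - 3644 = -3644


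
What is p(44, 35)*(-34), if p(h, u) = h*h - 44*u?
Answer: -13464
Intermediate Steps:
p(h, u) = h² - 44*u
p(44, 35)*(-34) = (44² - 44*35)*(-34) = (1936 - 1540)*(-34) = 396*(-34) = -13464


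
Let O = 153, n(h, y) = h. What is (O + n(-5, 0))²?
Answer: 21904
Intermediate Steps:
(O + n(-5, 0))² = (153 - 5)² = 148² = 21904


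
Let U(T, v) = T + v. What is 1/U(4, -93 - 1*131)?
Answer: -1/220 ≈ -0.0045455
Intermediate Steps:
1/U(4, -93 - 1*131) = 1/(4 + (-93 - 1*131)) = 1/(4 + (-93 - 131)) = 1/(4 - 224) = 1/(-220) = -1/220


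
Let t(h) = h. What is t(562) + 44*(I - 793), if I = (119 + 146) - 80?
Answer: -26190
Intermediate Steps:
I = 185 (I = 265 - 80 = 185)
t(562) + 44*(I - 793) = 562 + 44*(185 - 793) = 562 + 44*(-608) = 562 - 26752 = -26190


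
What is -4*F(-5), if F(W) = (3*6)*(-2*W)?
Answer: -720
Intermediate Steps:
F(W) = -36*W (F(W) = 18*(-2*W) = -36*W)
-4*F(-5) = -(-144)*(-5) = -4*180 = -720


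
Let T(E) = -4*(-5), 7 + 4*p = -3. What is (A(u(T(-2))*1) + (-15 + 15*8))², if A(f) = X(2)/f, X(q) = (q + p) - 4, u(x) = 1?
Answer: 40401/4 ≈ 10100.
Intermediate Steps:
p = -5/2 (p = -7/4 + (¼)*(-3) = -7/4 - ¾ = -5/2 ≈ -2.5000)
T(E) = 20
X(q) = -13/2 + q (X(q) = (q - 5/2) - 4 = (-5/2 + q) - 4 = -13/2 + q)
A(f) = -9/(2*f) (A(f) = (-13/2 + 2)/f = -9/(2*f))
(A(u(T(-2))*1) + (-15 + 15*8))² = (-9/(2*1) + (-15 + 15*8))² = (-9/2/1 + (-15 + 120))² = (-9/2*1 + 105)² = (-9/2 + 105)² = (201/2)² = 40401/4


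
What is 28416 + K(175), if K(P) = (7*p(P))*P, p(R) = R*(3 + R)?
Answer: 38187166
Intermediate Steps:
K(P) = 7*P²*(3 + P) (K(P) = (7*(P*(3 + P)))*P = (7*P*(3 + P))*P = 7*P²*(3 + P))
28416 + K(175) = 28416 + 7*175²*(3 + 175) = 28416 + 7*30625*178 = 28416 + 38158750 = 38187166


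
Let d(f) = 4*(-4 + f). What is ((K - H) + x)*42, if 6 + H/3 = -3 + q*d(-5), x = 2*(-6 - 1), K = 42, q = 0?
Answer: 2310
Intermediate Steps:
x = -14 (x = 2*(-7) = -14)
d(f) = -16 + 4*f
H = -27 (H = -18 + 3*(-3 + 0*(-16 + 4*(-5))) = -18 + 3*(-3 + 0*(-16 - 20)) = -18 + 3*(-3 + 0*(-36)) = -18 + 3*(-3 + 0) = -18 + 3*(-3) = -18 - 9 = -27)
((K - H) + x)*42 = ((42 - 1*(-27)) - 14)*42 = ((42 + 27) - 14)*42 = (69 - 14)*42 = 55*42 = 2310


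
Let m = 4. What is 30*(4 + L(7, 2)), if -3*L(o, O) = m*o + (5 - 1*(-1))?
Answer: -220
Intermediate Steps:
L(o, O) = -2 - 4*o/3 (L(o, O) = -(4*o + (5 - 1*(-1)))/3 = -(4*o + (5 + 1))/3 = -(4*o + 6)/3 = -(6 + 4*o)/3 = -2 - 4*o/3)
30*(4 + L(7, 2)) = 30*(4 + (-2 - 4/3*7)) = 30*(4 + (-2 - 28/3)) = 30*(4 - 34/3) = 30*(-22/3) = -220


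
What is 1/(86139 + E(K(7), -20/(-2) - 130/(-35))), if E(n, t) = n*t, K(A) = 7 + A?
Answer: 1/86331 ≈ 1.1583e-5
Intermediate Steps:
1/(86139 + E(K(7), -20/(-2) - 130/(-35))) = 1/(86139 + (7 + 7)*(-20/(-2) - 130/(-35))) = 1/(86139 + 14*(-20*(-1/2) - 130*(-1/35))) = 1/(86139 + 14*(10 + 26/7)) = 1/(86139 + 14*(96/7)) = 1/(86139 + 192) = 1/86331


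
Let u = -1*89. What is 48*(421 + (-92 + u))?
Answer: 11520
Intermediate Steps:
u = -89
48*(421 + (-92 + u)) = 48*(421 + (-92 - 89)) = 48*(421 - 181) = 48*240 = 11520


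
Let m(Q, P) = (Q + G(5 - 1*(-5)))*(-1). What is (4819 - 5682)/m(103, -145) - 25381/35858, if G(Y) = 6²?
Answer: 27417495/4984262 ≈ 5.5008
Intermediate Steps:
G(Y) = 36
m(Q, P) = -36 - Q (m(Q, P) = (Q + 36)*(-1) = (36 + Q)*(-1) = -36 - Q)
(4819 - 5682)/m(103, -145) - 25381/35858 = (4819 - 5682)/(-36 - 1*103) - 25381/35858 = -863/(-36 - 103) - 25381*1/35858 = -863/(-139) - 25381/35858 = -863*(-1/139) - 25381/35858 = 863/139 - 25381/35858 = 27417495/4984262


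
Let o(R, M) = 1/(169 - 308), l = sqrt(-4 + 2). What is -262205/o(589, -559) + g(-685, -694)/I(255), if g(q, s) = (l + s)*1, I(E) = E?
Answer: 9293855531/255 + I*sqrt(2)/255 ≈ 3.6446e+7 + 0.0055459*I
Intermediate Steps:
l = I*sqrt(2) (l = sqrt(-2) = I*sqrt(2) ≈ 1.4142*I)
o(R, M) = -1/139 (o(R, M) = 1/(-139) = -1/139)
g(q, s) = s + I*sqrt(2) (g(q, s) = (I*sqrt(2) + s)*1 = (s + I*sqrt(2))*1 = s + I*sqrt(2))
-262205/o(589, -559) + g(-685, -694)/I(255) = -262205/(-1/139) + (-694 + I*sqrt(2))/255 = -262205*(-139) + (-694 + I*sqrt(2))*(1/255) = 36446495 + (-694/255 + I*sqrt(2)/255) = 9293855531/255 + I*sqrt(2)/255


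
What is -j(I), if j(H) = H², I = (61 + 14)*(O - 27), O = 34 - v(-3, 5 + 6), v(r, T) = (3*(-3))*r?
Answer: -2250000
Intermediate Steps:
v(r, T) = -9*r
O = 7 (O = 34 - (-9)*(-3) = 34 - 1*27 = 34 - 27 = 7)
I = -1500 (I = (61 + 14)*(7 - 27) = 75*(-20) = -1500)
-j(I) = -1*(-1500)² = -1*2250000 = -2250000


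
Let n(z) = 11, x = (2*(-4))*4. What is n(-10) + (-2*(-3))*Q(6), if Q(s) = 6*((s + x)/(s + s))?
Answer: -67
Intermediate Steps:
x = -32 (x = -8*4 = -32)
Q(s) = 3*(-32 + s)/s (Q(s) = 6*((s - 32)/(s + s)) = 6*((-32 + s)/((2*s))) = 6*((-32 + s)*(1/(2*s))) = 6*((-32 + s)/(2*s)) = 3*(-32 + s)/s)
n(-10) + (-2*(-3))*Q(6) = 11 + (-2*(-3))*(3 - 96/6) = 11 + 6*(3 - 96*⅙) = 11 + 6*(3 - 16) = 11 + 6*(-13) = 11 - 78 = -67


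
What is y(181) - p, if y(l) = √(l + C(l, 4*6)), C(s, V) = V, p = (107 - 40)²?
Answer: -4489 + √205 ≈ -4474.7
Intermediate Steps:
p = 4489 (p = 67² = 4489)
y(l) = √(24 + l) (y(l) = √(l + 4*6) = √(l + 24) = √(24 + l))
y(181) - p = √(24 + 181) - 1*4489 = √205 - 4489 = -4489 + √205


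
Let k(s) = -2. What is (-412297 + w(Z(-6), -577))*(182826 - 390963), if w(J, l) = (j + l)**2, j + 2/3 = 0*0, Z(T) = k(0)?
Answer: 49077594536/3 ≈ 1.6359e+10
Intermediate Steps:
Z(T) = -2
j = -2/3 (j = -2/3 + 0*0 = -2/3 + 0 = -2/3 ≈ -0.66667)
w(J, l) = (-2/3 + l)**2
(-412297 + w(Z(-6), -577))*(182826 - 390963) = (-412297 + (-2 + 3*(-577))**2/9)*(182826 - 390963) = (-412297 + (-2 - 1731)**2/9)*(-208137) = (-412297 + (1/9)*(-1733)**2)*(-208137) = (-412297 + (1/9)*3003289)*(-208137) = (-412297 + 3003289/9)*(-208137) = -707384/9*(-208137) = 49077594536/3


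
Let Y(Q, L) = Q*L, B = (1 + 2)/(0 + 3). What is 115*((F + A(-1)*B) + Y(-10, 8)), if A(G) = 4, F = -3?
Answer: -9085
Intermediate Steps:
B = 1 (B = 3/3 = 3*(1/3) = 1)
Y(Q, L) = L*Q
115*((F + A(-1)*B) + Y(-10, 8)) = 115*((-3 + 4*1) + 8*(-10)) = 115*((-3 + 4) - 80) = 115*(1 - 80) = 115*(-79) = -9085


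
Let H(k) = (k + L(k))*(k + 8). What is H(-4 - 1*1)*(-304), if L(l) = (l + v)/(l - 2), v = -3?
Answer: 24624/7 ≈ 3517.7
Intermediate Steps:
L(l) = (-3 + l)/(-2 + l) (L(l) = (l - 3)/(l - 2) = (-3 + l)/(-2 + l))
H(k) = (8 + k)*(k + (-3 + k)/(-2 + k)) (H(k) = (k + (-3 + k)/(-2 + k))*(k + 8) = (k + (-3 + k)/(-2 + k))*(8 + k) = (8 + k)*(k + (-3 + k)/(-2 + k)))
H(-4 - 1*1)*(-304) = ((-24 + (-4 - 1*1)**3 - 11*(-4 - 1*1) + 7*(-4 - 1*1)**2)/(-2 + (-4 - 1*1)))*(-304) = ((-24 + (-4 - 1)**3 - 11*(-4 - 1) + 7*(-4 - 1)**2)/(-2 + (-4 - 1)))*(-304) = ((-24 + (-5)**3 - 11*(-5) + 7*(-5)**2)/(-2 - 5))*(-304) = ((-24 - 125 + 55 + 7*25)/(-7))*(-304) = -(-24 - 125 + 55 + 175)/7*(-304) = -1/7*81*(-304) = -81/7*(-304) = 24624/7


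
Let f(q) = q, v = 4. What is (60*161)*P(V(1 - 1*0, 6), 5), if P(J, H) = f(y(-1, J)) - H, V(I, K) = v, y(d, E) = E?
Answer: -9660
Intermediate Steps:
V(I, K) = 4
P(J, H) = J - H
(60*161)*P(V(1 - 1*0, 6), 5) = (60*161)*(4 - 1*5) = 9660*(4 - 5) = 9660*(-1) = -9660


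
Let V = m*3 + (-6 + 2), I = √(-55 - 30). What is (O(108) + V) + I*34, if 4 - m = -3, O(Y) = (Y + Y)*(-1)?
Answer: -199 + 34*I*√85 ≈ -199.0 + 313.46*I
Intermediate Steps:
O(Y) = -2*Y (O(Y) = (2*Y)*(-1) = -2*Y)
I = I*√85 (I = √(-85) = I*√85 ≈ 9.2195*I)
m = 7 (m = 4 - 1*(-3) = 4 + 3 = 7)
V = 17 (V = 7*3 + (-6 + 2) = 21 - 4 = 17)
(O(108) + V) + I*34 = (-2*108 + 17) + (I*√85)*34 = (-216 + 17) + 34*I*√85 = -199 + 34*I*√85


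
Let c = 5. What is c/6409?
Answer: 5/6409 ≈ 0.00078015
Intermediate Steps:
c/6409 = 5/6409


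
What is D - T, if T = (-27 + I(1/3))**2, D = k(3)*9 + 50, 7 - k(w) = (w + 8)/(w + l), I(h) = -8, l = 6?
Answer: -1123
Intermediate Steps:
k(w) = 7 - (8 + w)/(6 + w) (k(w) = 7 - (w + 8)/(w + 6) = 7 - (8 + w)/(6 + w))
D = 102 (D = (2*(17 + 3*3)/(6 + 3))*9 + 50 = (2*(17 + 9)/9)*9 + 50 = (2*(1/9)*26)*9 + 50 = (52/9)*9 + 50 = 52 + 50 = 102)
T = 1225 (T = (-27 - 8)**2 = (-35)**2 = 1225)
D - T = 102 - 1*1225 = 102 - 1225 = -1123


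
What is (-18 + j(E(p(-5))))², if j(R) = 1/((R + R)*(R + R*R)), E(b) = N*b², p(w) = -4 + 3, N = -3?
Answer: 421201/1296 ≈ 325.00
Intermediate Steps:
p(w) = -1
E(b) = -3*b²
j(R) = 1/(2*R*(R + R²)) (j(R) = 1/((2*R)*(R + R²)) = 1/(2*R*(R + R²)))
(-18 + j(E(p(-5))))² = (-18 + 1/(2*(-3*(-1)²)²*(1 - 3*(-1)²)))² = (-18 + 1/(2*(-3*1)²*(1 - 3*1)))² = (-18 + (½)/((-3)²*(1 - 3)))² = (-18 + (½)*(⅑)/(-2))² = (-18 + (½)*(⅑)*(-½))² = (-18 - 1/36)² = (-649/36)² = 421201/1296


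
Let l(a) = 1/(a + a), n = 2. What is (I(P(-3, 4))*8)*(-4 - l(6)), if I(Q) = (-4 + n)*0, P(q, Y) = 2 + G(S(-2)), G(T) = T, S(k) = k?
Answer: 0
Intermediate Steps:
l(a) = 1/(2*a)
P(q, Y) = 0 (P(q, Y) = 2 - 2 = 0)
I(Q) = 0 (I(Q) = (-4 + 2)*0 = -2*0 = 0)
(I(P(-3, 4))*8)*(-4 - l(6)) = (0*8)*(-4 - 1/(2*6)) = 0*(-4 - 1/(2*6)) = 0*(-4 - 1*1/12) = 0*(-4 - 1/12) = 0*(-49/12) = 0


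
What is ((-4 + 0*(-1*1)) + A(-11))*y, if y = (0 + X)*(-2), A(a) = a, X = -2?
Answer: -60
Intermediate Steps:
y = 4 (y = (0 - 2)*(-2) = -2*(-2) = 4)
((-4 + 0*(-1*1)) + A(-11))*y = ((-4 + 0*(-1*1)) - 11)*4 = ((-4 + 0*(-1)) - 11)*4 = ((-4 + 0) - 11)*4 = (-4 - 11)*4 = -15*4 = -60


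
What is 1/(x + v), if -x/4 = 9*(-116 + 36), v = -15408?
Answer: -1/12528 ≈ -7.9821e-5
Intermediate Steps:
x = 2880 (x = -36*(-116 + 36) = -36*(-80) = -4*(-720) = 2880)
1/(x + v) = 1/(2880 - 15408) = 1/(-12528) = -1/12528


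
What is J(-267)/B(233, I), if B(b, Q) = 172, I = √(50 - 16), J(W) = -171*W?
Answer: 45657/172 ≈ 265.45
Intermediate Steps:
I = √34 ≈ 5.8309
J(-267)/B(233, I) = -171*(-267)/172 = 45657*(1/172) = 45657/172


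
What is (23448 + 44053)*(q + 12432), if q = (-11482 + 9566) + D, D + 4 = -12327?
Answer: -122514315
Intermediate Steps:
D = -12331 (D = -4 - 12327 = -12331)
q = -14247 (q = (-11482 + 9566) - 12331 = -1916 - 12331 = -14247)
(23448 + 44053)*(q + 12432) = (23448 + 44053)*(-14247 + 12432) = 67501*(-1815) = -122514315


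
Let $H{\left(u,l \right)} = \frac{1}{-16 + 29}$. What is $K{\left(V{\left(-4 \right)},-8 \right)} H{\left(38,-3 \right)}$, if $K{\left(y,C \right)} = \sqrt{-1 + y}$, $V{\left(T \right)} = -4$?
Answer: $\frac{i \sqrt{5}}{13} \approx 0.17201 i$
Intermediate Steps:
$H{\left(u,l \right)} = \frac{1}{13}$
$K{\left(V{\left(-4 \right)},-8 \right)} H{\left(38,-3 \right)} = \sqrt{-1 - 4} \cdot \frac{1}{13} = \sqrt{-5} \cdot \frac{1}{13} = i \sqrt{5} \cdot \frac{1}{13} = \frac{i \sqrt{5}}{13}$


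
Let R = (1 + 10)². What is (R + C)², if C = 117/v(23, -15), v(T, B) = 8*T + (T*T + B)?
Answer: 7152930625/487204 ≈ 14682.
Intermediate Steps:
R = 121 (R = 11² = 121)
v(T, B) = B + T² + 8*T (v(T, B) = 8*T + (T² + B) = 8*T + (B + T²) = B + T² + 8*T)
C = 117/698 (C = 117/(-15 + 23² + 8*23) = 117/(-15 + 529 + 184) = 117/698 ≈ 0.16762)
(R + C)² = (121 + 117/698)² = (84575/698)² = 7152930625/487204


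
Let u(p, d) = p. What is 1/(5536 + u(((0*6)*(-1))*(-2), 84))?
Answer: 1/5536 ≈ 0.00018064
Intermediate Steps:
1/(5536 + u(((0*6)*(-1))*(-2), 84)) = 1/(5536 + ((0*6)*(-1))*(-2)) = 1/(5536 + (0*(-1))*(-2)) = 1/(5536 + 0*(-2)) = 1/(5536 + 0) = 1/5536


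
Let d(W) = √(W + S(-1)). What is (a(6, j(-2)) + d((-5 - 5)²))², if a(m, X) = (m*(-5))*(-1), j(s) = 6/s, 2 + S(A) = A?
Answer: (30 + √97)² ≈ 1587.9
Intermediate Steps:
S(A) = -2 + A
d(W) = √(-3 + W) (d(W) = √(W + (-2 - 1)) = √(W - 3) = √(-3 + W))
a(m, X) = 5*m (a(m, X) = -5*m*(-1) = 5*m)
(a(6, j(-2)) + d((-5 - 5)²))² = (5*6 + √(-3 + (-5 - 5)²))² = (30 + √(-3 + (-10)²))² = (30 + √(-3 + 100))² = (30 + √97)²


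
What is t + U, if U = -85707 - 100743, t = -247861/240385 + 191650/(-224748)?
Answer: -5036629210960139/27013023990 ≈ -1.8645e+5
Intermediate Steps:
t = -50888024639/27013023990 (t = -247861*1/240385 + 191650*(-1/224748) = -247861/240385 - 95825/112374 = -50888024639/27013023990 ≈ -1.8838)
U = -186450
t + U = -50888024639/27013023990 - 186450 = -5036629210960139/27013023990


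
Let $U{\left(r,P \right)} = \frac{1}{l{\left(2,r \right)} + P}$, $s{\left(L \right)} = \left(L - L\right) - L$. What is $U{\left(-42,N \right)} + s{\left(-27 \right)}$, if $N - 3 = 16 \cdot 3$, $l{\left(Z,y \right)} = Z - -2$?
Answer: $\frac{1486}{55} \approx 27.018$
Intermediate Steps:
$l{\left(Z,y \right)} = 2 + Z$ ($l{\left(Z,y \right)} = Z + 2 = 2 + Z$)
$s{\left(L \right)} = - L$ ($s{\left(L \right)} = 0 - L = - L$)
$N = 51$ ($N = 3 + 16 \cdot 3 = 3 + 48 = 51$)
$U{\left(r,P \right)} = \frac{1}{4 + P}$ ($U{\left(r,P \right)} = \frac{1}{\left(2 + 2\right) + P} = \frac{1}{4 + P}$)
$U{\left(-42,N \right)} + s{\left(-27 \right)} = \frac{1}{4 + 51} - -27 = \frac{1}{55} + 27 = \frac{1486}{55}$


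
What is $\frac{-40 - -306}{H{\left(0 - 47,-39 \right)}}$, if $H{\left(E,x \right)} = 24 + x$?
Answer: $- \frac{266}{15} \approx -17.733$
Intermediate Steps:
$\frac{-40 - -306}{H{\left(0 - 47,-39 \right)}} = \frac{-40 - -306}{24 - 39} = \frac{-40 + 306}{-15} = 266 \left(- \frac{1}{15}\right) = - \frac{266}{15}$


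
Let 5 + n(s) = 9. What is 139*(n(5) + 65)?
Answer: 9591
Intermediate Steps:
n(s) = 4 (n(s) = -5 + 9 = 4)
139*(n(5) + 65) = 139*(4 + 65) = 139*69 = 9591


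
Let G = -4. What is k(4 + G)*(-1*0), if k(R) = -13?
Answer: 0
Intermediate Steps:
k(4 + G)*(-1*0) = -(-13)*0 = -13*0 = 0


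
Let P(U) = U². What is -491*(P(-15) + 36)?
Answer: -128151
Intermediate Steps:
-491*(P(-15) + 36) = -491*((-15)² + 36) = -491*(225 + 36) = -491*261 = -128151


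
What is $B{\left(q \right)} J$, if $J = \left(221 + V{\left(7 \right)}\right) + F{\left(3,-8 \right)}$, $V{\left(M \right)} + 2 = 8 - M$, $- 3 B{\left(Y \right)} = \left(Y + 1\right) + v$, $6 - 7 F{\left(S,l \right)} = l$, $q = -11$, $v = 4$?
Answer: $444$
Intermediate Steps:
$F{\left(S,l \right)} = \frac{6}{7} - \frac{l}{7}$
$B{\left(Y \right)} = - \frac{5}{3} - \frac{Y}{3}$ ($B{\left(Y \right)} = - \frac{\left(Y + 1\right) + 4}{3} = - \frac{\left(1 + Y\right) + 4}{3} = - \frac{5 + Y}{3} = - \frac{5}{3} - \frac{Y}{3}$)
$V{\left(M \right)} = 6 - M$ ($V{\left(M \right)} = -2 - \left(-8 + M\right) = 6 - M$)
$J = 222$ ($J = \left(221 + \left(6 - 7\right)\right) + \left(\frac{6}{7} - - \frac{8}{7}\right) = \left(221 + \left(6 - 7\right)\right) + \left(\frac{6}{7} + \frac{8}{7}\right) = \left(221 - 1\right) + 2 = 220 + 2 = 222$)
$B{\left(q \right)} J = \left(- \frac{5}{3} - - \frac{11}{3}\right) 222 = \left(- \frac{5}{3} + \frac{11}{3}\right) 222 = 2 \cdot 222 = 444$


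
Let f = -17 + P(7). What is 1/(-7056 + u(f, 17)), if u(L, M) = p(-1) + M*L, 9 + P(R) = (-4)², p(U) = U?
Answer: -1/7227 ≈ -0.00013837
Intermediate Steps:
P(R) = 7 (P(R) = -9 + (-4)² = -9 + 16 = 7)
f = -10 (f = -17 + 7 = -10)
u(L, M) = -1 + L*M (u(L, M) = -1 + M*L = -1 + L*M)
1/(-7056 + u(f, 17)) = 1/(-7056 + (-1 - 10*17)) = 1/(-7056 + (-1 - 170)) = 1/(-7056 - 171) = 1/(-7227) = -1/7227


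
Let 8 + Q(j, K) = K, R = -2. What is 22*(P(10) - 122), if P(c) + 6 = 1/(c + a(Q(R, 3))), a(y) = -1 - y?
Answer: -19701/7 ≈ -2814.4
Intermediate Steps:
Q(j, K) = -8 + K
P(c) = -6 + 1/(4 + c) (P(c) = -6 + 1/(c + (-1 - (-8 + 3))) = -6 + 1/(c + (-1 - 1*(-5))) = -6 + 1/(c + (-1 + 5)) = -6 + 1/(c + 4) = -6 + 1/(4 + c))
22*(P(10) - 122) = 22*((-23 - 6*10)/(4 + 10) - 122) = 22*((-23 - 60)/14 - 122) = 22*((1/14)*(-83) - 122) = 22*(-83/14 - 122) = 22*(-1791/14) = -19701/7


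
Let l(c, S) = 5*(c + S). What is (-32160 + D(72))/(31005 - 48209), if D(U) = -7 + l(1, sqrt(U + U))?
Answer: 16051/8602 ≈ 1.8660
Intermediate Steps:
l(c, S) = 5*S + 5*c (l(c, S) = 5*(S + c) = 5*S + 5*c)
D(U) = -2 + 5*sqrt(2)*sqrt(U) (D(U) = -7 + (5*sqrt(U + U) + 5*1) = -7 + (5*sqrt(2*U) + 5) = -7 + (5*(sqrt(2)*sqrt(U)) + 5) = -7 + (5*sqrt(2)*sqrt(U) + 5) = -7 + (5 + 5*sqrt(2)*sqrt(U)) = -2 + 5*sqrt(2)*sqrt(U))
(-32160 + D(72))/(31005 - 48209) = (-32160 + (-2 + 5*sqrt(2)*sqrt(72)))/(31005 - 48209) = (-32160 + (-2 + 5*sqrt(2)*(6*sqrt(2))))/(-17204) = (-32160 + (-2 + 60))*(-1/17204) = (-32160 + 58)*(-1/17204) = -32102*(-1/17204) = 16051/8602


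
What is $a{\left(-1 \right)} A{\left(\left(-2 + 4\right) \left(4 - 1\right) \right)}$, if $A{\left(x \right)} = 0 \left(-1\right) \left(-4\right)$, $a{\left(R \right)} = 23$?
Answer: $0$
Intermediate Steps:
$A{\left(x \right)} = 0$ ($A{\left(x \right)} = 0 \left(-4\right) = 0$)
$a{\left(-1 \right)} A{\left(\left(-2 + 4\right) \left(4 - 1\right) \right)} = 23 \cdot 0 = 0$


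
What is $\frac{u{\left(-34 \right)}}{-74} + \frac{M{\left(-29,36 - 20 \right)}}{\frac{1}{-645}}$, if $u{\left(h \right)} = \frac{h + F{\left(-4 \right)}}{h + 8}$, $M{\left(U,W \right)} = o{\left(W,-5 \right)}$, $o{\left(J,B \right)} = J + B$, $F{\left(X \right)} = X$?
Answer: $- \frac{6825409}{962} \approx -7095.0$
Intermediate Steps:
$o{\left(J,B \right)} = B + J$
$M{\left(U,W \right)} = -5 + W$
$u{\left(h \right)} = \frac{-4 + h}{8 + h}$ ($u{\left(h \right)} = \frac{h - 4}{h + 8} = \frac{-4 + h}{8 + h}$)
$\frac{u{\left(-34 \right)}}{-74} + \frac{M{\left(-29,36 - 20 \right)}}{\frac{1}{-645}} = \frac{\frac{1}{8 - 34} \left(-4 - 34\right)}{-74} + \frac{-5 + \left(36 - 20\right)}{\frac{1}{-645}} = \frac{1}{-26} \left(-38\right) \left(- \frac{1}{74}\right) + \frac{-5 + 16}{- \frac{1}{645}} = \left(- \frac{1}{26}\right) \left(-38\right) \left(- \frac{1}{74}\right) + 11 \left(-645\right) = \frac{19}{13} \left(- \frac{1}{74}\right) - 7095 = - \frac{19}{962} - 7095 = - \frac{6825409}{962}$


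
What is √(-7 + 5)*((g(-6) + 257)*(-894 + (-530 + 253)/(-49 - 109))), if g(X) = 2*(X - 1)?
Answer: -34256925*I*√2/158 ≈ -3.0662e+5*I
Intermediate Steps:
g(X) = -2 + 2*X (g(X) = 2*(-1 + X) = -2 + 2*X)
√(-7 + 5)*((g(-6) + 257)*(-894 + (-530 + 253)/(-49 - 109))) = √(-7 + 5)*(((-2 + 2*(-6)) + 257)*(-894 + (-530 + 253)/(-49 - 109))) = √(-2)*(((-2 - 12) + 257)*(-894 - 277/(-158))) = (I*√2)*((-14 + 257)*(-894 - 277*(-1/158))) = (I*√2)*(243*(-894 + 277/158)) = (I*√2)*(243*(-140975/158)) = (I*√2)*(-34256925/158) = -34256925*I*√2/158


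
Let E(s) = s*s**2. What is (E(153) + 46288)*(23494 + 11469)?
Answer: 126841043995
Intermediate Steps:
E(s) = s**3
(E(153) + 46288)*(23494 + 11469) = (153**3 + 46288)*(23494 + 11469) = (3581577 + 46288)*34963 = 3627865*34963 = 126841043995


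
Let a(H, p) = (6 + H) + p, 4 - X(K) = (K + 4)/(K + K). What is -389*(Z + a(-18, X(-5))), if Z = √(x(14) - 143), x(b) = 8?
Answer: 31509/10 - 1167*I*√15 ≈ 3150.9 - 4519.8*I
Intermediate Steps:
Z = 3*I*√15 (Z = √(8 - 143) = √(-135) = 3*I*√15 ≈ 11.619*I)
X(K) = 4 - (4 + K)/(2*K) (X(K) = 4 - (K + 4)/(K + K) = 4 - (4 + K)/(2*K))
a(H, p) = 6 + H + p
-389*(Z + a(-18, X(-5))) = -389*(3*I*√15 + (6 - 18 + (7/2 - 2/(-5)))) = -389*(3*I*√15 + (6 - 18 + (7/2 - 2*(-⅕)))) = -389*(3*I*√15 + (6 - 18 + (7/2 + ⅖))) = -389*(3*I*√15 + (6 - 18 + 39/10)) = -389*(3*I*√15 - 81/10) = -389*(-81/10 + 3*I*√15) = 31509/10 - 1167*I*√15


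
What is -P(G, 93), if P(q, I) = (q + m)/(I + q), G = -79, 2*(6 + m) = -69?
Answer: 239/28 ≈ 8.5357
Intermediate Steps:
m = -81/2 (m = -6 + (½)*(-69) = -6 - 69/2 = -81/2 ≈ -40.500)
P(q, I) = (-81/2 + q)/(I + q) (P(q, I) = (q - 81/2)/(I + q) = (-81/2 + q)/(I + q))
-P(G, 93) = -(-81/2 - 79)/(93 - 79) = -(-239)/(14*2) = -1*(-239/28) = 239/28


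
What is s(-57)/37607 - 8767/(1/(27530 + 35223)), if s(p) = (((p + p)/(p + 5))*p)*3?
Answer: -537932194977629/977782 ≈ -5.5016e+8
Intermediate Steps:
s(p) = 6*p²/(5 + p) (s(p) = (((2*p)/(5 + p))*p)*3 = ((2*p/(5 + p))*p)*3 = (2*p²/(5 + p))*3 = 6*p²/(5 + p))
s(-57)/37607 - 8767/(1/(27530 + 35223)) = (6*(-57)²/(5 - 57))/37607 - 8767/(1/(27530 + 35223)) = (6*3249/(-52))*(1/37607) - 8767/(1/62753) = (6*3249*(-1/52))*(1/37607) - 8767/1/62753 = -9747/26*1/37607 - 8767*62753 = -9747/977782 - 550155551 = -537932194977629/977782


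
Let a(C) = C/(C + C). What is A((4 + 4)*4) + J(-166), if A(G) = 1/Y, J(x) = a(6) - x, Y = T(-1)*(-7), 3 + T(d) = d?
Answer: 4663/28 ≈ 166.54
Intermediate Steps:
a(C) = ½ (a(C) = C/((2*C)) = (1/(2*C))*C = ½)
T(d) = -3 + d
Y = 28 (Y = (-3 - 1)*(-7) = -4*(-7) = 28)
J(x) = ½ - x
A(G) = 1/28
A((4 + 4)*4) + J(-166) = 1/28 + (½ - 1*(-166)) = 1/28 + (½ + 166) = 1/28 + 333/2 = 4663/28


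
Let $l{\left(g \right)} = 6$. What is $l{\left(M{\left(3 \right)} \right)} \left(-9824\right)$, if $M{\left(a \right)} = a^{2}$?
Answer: $-58944$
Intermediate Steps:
$l{\left(M{\left(3 \right)} \right)} \left(-9824\right) = 6 \left(-9824\right) = -58944$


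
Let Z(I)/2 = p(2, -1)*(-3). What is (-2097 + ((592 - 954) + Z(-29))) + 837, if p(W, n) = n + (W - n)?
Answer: -1634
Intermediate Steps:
p(W, n) = W
Z(I) = -12 (Z(I) = 2*(2*(-3)) = 2*(-6) = -12)
(-2097 + ((592 - 954) + Z(-29))) + 837 = (-2097 + ((592 - 954) - 12)) + 837 = (-2097 + (-362 - 12)) + 837 = (-2097 - 374) + 837 = -2471 + 837 = -1634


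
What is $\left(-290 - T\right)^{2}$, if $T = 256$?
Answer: $298116$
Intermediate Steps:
$\left(-290 - T\right)^{2} = \left(-290 - 256\right)^{2} = \left(-546\right)^{2} = 298116$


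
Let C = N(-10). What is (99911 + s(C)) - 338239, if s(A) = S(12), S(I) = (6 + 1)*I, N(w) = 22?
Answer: -238244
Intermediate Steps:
S(I) = 7*I
C = 22
s(A) = 84 (s(A) = 7*12 = 84)
(99911 + s(C)) - 338239 = (99911 + 84) - 338239 = 99995 - 338239 = -238244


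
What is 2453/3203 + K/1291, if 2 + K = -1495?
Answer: -1628068/4135073 ≈ -0.39372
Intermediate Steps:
K = -1497 (K = -2 - 1495 = -1497)
2453/3203 + K/1291 = 2453/3203 - 1497/1291 = -1628068/4135073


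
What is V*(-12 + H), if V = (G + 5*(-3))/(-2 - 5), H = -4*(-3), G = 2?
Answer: 0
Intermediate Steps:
H = 12
V = 13/7 (V = (2 + 5*(-3))/(-2 - 5) = (2 - 15)/(-7) = -13*(-⅐) = 13/7 ≈ 1.8571)
V*(-12 + H) = 13*(-12 + 12)/7 = (13/7)*0 = 0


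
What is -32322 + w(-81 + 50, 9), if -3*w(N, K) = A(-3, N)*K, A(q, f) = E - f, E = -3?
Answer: -32406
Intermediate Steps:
A(q, f) = -3 - f
w(N, K) = -K*(-3 - N)/3 (w(N, K) = -(-3 - N)*K/3 = -K*(-3 - N)/3)
-32322 + w(-81 + 50, 9) = -32322 + (⅓)*9*(3 + (-81 + 50)) = -32322 + (⅓)*9*(3 - 31) = -32322 + (⅓)*9*(-28) = -32322 - 84 = -32406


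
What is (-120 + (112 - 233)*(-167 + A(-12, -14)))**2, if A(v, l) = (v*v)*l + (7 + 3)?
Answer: 69070672969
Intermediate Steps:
A(v, l) = 10 + l*v**2 (A(v, l) = v**2*l + 10 = l*v**2 + 10 = 10 + l*v**2)
(-120 + (112 - 233)*(-167 + A(-12, -14)))**2 = (-120 + (112 - 233)*(-167 + (10 - 14*(-12)**2)))**2 = (-120 - 121*(-167 + (10 - 14*144)))**2 = (-120 - 121*(-167 + (10 - 2016)))**2 = (-120 - 121*(-167 - 2006))**2 = (-120 - 121*(-2173))**2 = (-120 + 262933)**2 = 262813**2 = 69070672969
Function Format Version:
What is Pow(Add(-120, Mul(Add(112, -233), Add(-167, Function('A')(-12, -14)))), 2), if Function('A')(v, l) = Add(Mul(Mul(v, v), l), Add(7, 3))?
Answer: 69070672969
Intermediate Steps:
Function('A')(v, l) = Add(10, Mul(l, Pow(v, 2))) (Function('A')(v, l) = Add(Mul(Pow(v, 2), l), 10) = Add(Mul(l, Pow(v, 2)), 10) = Add(10, Mul(l, Pow(v, 2))))
Pow(Add(-120, Mul(Add(112, -233), Add(-167, Function('A')(-12, -14)))), 2) = Pow(Add(-120, Mul(Add(112, -233), Add(-167, Add(10, Mul(-14, Pow(-12, 2)))))), 2) = Pow(Add(-120, Mul(-121, Add(-167, Add(10, Mul(-14, 144))))), 2) = Pow(Add(-120, Mul(-121, Add(-167, Add(10, -2016)))), 2) = Pow(Add(-120, Mul(-121, Add(-167, -2006))), 2) = Pow(Add(-120, Mul(-121, -2173)), 2) = Pow(Add(-120, 262933), 2) = Pow(262813, 2) = 69070672969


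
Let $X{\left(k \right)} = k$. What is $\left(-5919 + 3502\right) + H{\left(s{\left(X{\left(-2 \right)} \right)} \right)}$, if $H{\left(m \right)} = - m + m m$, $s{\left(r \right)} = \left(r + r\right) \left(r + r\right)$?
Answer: $-2177$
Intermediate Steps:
$s{\left(r \right)} = 4 r^{2}$ ($s{\left(r \right)} = 2 r 2 r = 4 r^{2}$)
$H{\left(m \right)} = m^{2} - m$ ($H{\left(m \right)} = - m + m^{2} = m^{2} - m$)
$\left(-5919 + 3502\right) + H{\left(s{\left(X{\left(-2 \right)} \right)} \right)} = \left(-5919 + 3502\right) + 4 \left(-2\right)^{2} \left(-1 + 4 \left(-2\right)^{2}\right) = -2417 + 4 \cdot 4 \left(-1 + 4 \cdot 4\right) = -2417 + 16 \left(-1 + 16\right) = -2417 + 16 \cdot 15 = -2417 + 240 = -2177$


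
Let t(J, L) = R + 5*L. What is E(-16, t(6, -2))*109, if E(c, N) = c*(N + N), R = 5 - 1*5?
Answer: 34880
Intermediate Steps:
R = 0 (R = 5 - 5 = 0)
t(J, L) = 5*L (t(J, L) = 0 + 5*L = 5*L)
E(c, N) = 2*N*c (E(c, N) = c*(2*N) = 2*N*c)
E(-16, t(6, -2))*109 = (2*(5*(-2))*(-16))*109 = (2*(-10)*(-16))*109 = 320*109 = 34880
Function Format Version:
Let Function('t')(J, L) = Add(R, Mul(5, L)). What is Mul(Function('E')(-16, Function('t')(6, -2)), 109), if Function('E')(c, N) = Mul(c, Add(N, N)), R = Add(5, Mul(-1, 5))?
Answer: 34880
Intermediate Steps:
R = 0 (R = Add(5, -5) = 0)
Function('t')(J, L) = Mul(5, L) (Function('t')(J, L) = Add(0, Mul(5, L)) = Mul(5, L))
Function('E')(c, N) = Mul(2, N, c) (Function('E')(c, N) = Mul(c, Mul(2, N)) = Mul(2, N, c))
Mul(Function('E')(-16, Function('t')(6, -2)), 109) = Mul(Mul(2, Mul(5, -2), -16), 109) = Mul(Mul(2, -10, -16), 109) = Mul(320, 109) = 34880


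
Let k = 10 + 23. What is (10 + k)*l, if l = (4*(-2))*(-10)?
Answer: 3440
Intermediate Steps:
l = 80 (l = -8*(-10) = 80)
k = 33
(10 + k)*l = (10 + 33)*80 = 43*80 = 3440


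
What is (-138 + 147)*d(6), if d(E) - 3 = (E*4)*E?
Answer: 1323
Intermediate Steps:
d(E) = 3 + 4*E**2 (d(E) = 3 + (E*4)*E = 3 + (4*E)*E = 3 + 4*E**2)
(-138 + 147)*d(6) = (-138 + 147)*(3 + 4*6**2) = 9*(3 + 4*36) = 9*(3 + 144) = 9*147 = 1323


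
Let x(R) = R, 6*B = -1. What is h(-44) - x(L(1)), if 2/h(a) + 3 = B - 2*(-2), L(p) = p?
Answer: 7/5 ≈ 1.4000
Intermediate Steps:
B = -1/6 (B = (1/6)*(-1) = -1/6 ≈ -0.16667)
h(a) = 12/5 (h(a) = 2/(-3 + (-1/6 - 2*(-2))) = 2/(-3 + (-1/6 + 4)) = 2/(-3 + 23/6) = 2/(5/6) = 2*(6/5) = 12/5)
h(-44) - x(L(1)) = 12/5 - 1*1 = 12/5 - 1 = 7/5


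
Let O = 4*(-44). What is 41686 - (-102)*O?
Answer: 23734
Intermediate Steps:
O = -176
41686 - (-102)*O = 41686 - (-102)*(-176) = 41686 - 1*17952 = 41686 - 17952 = 23734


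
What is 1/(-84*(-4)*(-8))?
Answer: -1/2688 ≈ -0.00037202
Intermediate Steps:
1/(-84*(-4)*(-8)) = 1/(336*(-8)) = 1/(-2688) = -1/2688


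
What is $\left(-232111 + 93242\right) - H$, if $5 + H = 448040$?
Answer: $-586904$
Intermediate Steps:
$H = 448035$ ($H = -5 + 448040 = 448035$)
$\left(-232111 + 93242\right) - H = \left(-232111 + 93242\right) - 448035 = -138869 - 448035 = -586904$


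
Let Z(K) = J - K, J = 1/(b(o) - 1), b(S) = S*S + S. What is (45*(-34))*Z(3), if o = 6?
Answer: 186660/41 ≈ 4552.7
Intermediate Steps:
b(S) = S + S**2 (b(S) = S**2 + S = S + S**2)
J = 1/41 (J = 1/(6*(1 + 6) - 1) = 1/(6*7 - 1) = 1/(42 - 1) = 1/41 ≈ 0.024390)
Z(K) = 1/41 - K
(45*(-34))*Z(3) = (45*(-34))*(1/41 - 1*3) = -1530*(1/41 - 3) = -1530*(-122/41) = 186660/41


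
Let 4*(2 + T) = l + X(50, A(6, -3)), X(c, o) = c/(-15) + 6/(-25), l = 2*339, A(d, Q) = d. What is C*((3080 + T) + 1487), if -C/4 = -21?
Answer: 9940574/25 ≈ 3.9762e+5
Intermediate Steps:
C = 84 (C = -4*(-21) = 84)
l = 678
X(c, o) = -6/25 - c/15 (X(c, o) = c*(-1/15) + 6*(-1/25) = -c/15 - 6/25 = -6/25 - c/15)
T = 24991/150 (T = -2 + (678 + (-6/25 - 1/15*50))/4 = -2 + (678 + (-6/25 - 10/3))/4 = -2 + (678 - 268/75)/4 = -2 + (1/4)*(50582/75) = -2 + 25291/150 = 24991/150 ≈ 166.61)
C*((3080 + T) + 1487) = 84*((3080 + 24991/150) + 1487) = 84*(486991/150 + 1487) = 84*(710041/150) = 9940574/25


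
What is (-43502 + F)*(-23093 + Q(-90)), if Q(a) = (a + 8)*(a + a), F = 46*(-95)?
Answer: 398917376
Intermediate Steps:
F = -4370
Q(a) = 2*a*(8 + a) (Q(a) = (8 + a)*(2*a) = 2*a*(8 + a))
(-43502 + F)*(-23093 + Q(-90)) = (-43502 - 4370)*(-23093 + 2*(-90)*(8 - 90)) = -47872*(-23093 + 2*(-90)*(-82)) = -47872*(-23093 + 14760) = -47872*(-8333) = 398917376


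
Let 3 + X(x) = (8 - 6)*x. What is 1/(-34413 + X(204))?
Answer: -1/34008 ≈ -2.9405e-5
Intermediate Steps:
X(x) = -3 + 2*x (X(x) = -3 + (8 - 6)*x = -3 + 2*x)
1/(-34413 + X(204)) = 1/(-34413 + (-3 + 2*204)) = 1/(-34413 + (-3 + 408)) = 1/(-34413 + 405) = 1/(-34008) = -1/34008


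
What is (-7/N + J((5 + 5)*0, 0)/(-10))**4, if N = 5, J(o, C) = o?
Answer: 2401/625 ≈ 3.8416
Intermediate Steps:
(-7/N + J((5 + 5)*0, 0)/(-10))**4 = (-7/5 + ((5 + 5)*0)/(-10))**4 = (-7*1/5 + (10*0)*(-1/10))**4 = (-7/5 + 0*(-1/10))**4 = (-7/5 + 0)**4 = (-7/5)**4 = 2401/625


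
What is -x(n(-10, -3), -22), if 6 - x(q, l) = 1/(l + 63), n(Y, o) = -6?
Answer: -245/41 ≈ -5.9756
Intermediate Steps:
x(q, l) = 6 - 1/(63 + l) (x(q, l) = 6 - 1/(l + 63) = 6 - 1/(63 + l))
-x(n(-10, -3), -22) = -(377 + 6*(-22))/(63 - 22) = -(377 - 132)/41 = -245/41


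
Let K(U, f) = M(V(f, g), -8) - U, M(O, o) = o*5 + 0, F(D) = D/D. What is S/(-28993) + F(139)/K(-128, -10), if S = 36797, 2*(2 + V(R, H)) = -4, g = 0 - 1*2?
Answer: -3209143/2551384 ≈ -1.2578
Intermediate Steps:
F(D) = 1
g = -2 (g = 0 - 2 = -2)
V(R, H) = -4 (V(R, H) = -2 + (1/2)*(-4) = -2 - 2 = -4)
M(O, o) = 5*o (M(O, o) = 5*o + 0 = 5*o)
K(U, f) = -40 - U (K(U, f) = 5*(-8) - U = -40 - U)
S/(-28993) + F(139)/K(-128, -10) = 36797/(-28993) + 1/(-40 - 1*(-128)) = 36797*(-1/28993) + 1/(-40 + 128) = -36797/28993 + 1/88 = -3209143/2551384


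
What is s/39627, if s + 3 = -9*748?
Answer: -2245/13209 ≈ -0.16996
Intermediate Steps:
s = -6735 (s = -3 - 9*748 = -3 - 6732 = -6735)
s/39627 = -6735/39627 = -6735*1/39627 = -2245/13209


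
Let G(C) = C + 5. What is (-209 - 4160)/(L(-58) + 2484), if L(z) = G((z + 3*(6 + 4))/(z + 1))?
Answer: -249033/141901 ≈ -1.7550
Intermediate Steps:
G(C) = 5 + C
L(z) = 5 + (30 + z)/(1 + z) (L(z) = 5 + (z + 3*(6 + 4))/(z + 1) = 5 + (z + 3*10)/(1 + z) = 5 + (z + 30)/(1 + z) = 5 + (30 + z)/(1 + z))
(-209 - 4160)/(L(-58) + 2484) = (-209 - 4160)/((35 + 6*(-58))/(1 - 58) + 2484) = -4369/((35 - 348)/(-57) + 2484) = -4369/(-1/57*(-313) + 2484) = -4369/(313/57 + 2484) = -4369/141901/57 = -4369*57/141901 = -249033/141901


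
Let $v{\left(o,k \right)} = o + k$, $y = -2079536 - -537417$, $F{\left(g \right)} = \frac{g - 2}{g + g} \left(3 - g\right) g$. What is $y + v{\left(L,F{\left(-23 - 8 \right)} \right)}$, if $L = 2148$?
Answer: $-1540532$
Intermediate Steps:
$F{\left(g \right)} = \frac{\left(-2 + g\right) \left(3 - g\right)}{2}$ ($F{\left(g \right)} = \frac{-2 + g}{2 g} \left(3 - g\right) g = \frac{\left(-2 + g\right) \left(3 - g\right)}{2 g} g = \frac{\left(-2 + g\right) \left(3 - g\right)}{2}$)
$y = -1542119$ ($y = -2079536 + 537417 = -1542119$)
$v{\left(o,k \right)} = k + o$
$y + v{\left(L,F{\left(-23 - 8 \right)} \right)} = -1542119 - \left(-2145 + \frac{\left(-23 - 8\right)^{2}}{2} - \frac{5 \left(-23 - 8\right)}{2}\right) = -1542119 + \left(\left(-3 - \frac{\left(-31\right)^{2}}{2} + \frac{5}{2} \left(-31\right)\right) + 2148\right) = -1542119 + \left(\left(-3 - \frac{961}{2} - \frac{155}{2}\right) + 2148\right) = -1542119 + \left(-561 + 2148\right) = -1542119 + 1587 = -1540532$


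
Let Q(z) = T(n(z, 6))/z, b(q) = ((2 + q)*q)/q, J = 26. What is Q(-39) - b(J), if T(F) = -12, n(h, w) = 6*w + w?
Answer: -360/13 ≈ -27.692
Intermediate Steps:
n(h, w) = 7*w
b(q) = 2 + q (b(q) = (q*(2 + q))/q = 2 + q)
Q(z) = -12/z
Q(-39) - b(J) = -12/(-39) - (2 + 26) = -12*(-1/39) - 1*28 = 4/13 - 28 = -360/13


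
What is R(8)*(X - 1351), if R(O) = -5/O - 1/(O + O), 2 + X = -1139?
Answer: 6853/4 ≈ 1713.3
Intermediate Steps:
X = -1141 (X = -2 - 1139 = -1141)
R(O) = -11/(2*O) (R(O) = -5/O - 1/(2*O) = -11/(2*O))
R(8)*(X - 1351) = (-11/2/8)*(-1141 - 1351) = -11/2*1/8*(-2492) = -11/16*(-2492) = 6853/4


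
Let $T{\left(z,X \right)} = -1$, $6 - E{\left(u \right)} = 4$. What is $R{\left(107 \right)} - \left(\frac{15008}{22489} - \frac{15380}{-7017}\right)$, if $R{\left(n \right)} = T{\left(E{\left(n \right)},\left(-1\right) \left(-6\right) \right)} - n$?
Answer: $- \frac{17494165760}{157805313} \approx -110.86$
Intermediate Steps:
$E{\left(u \right)} = 2$ ($E{\left(u \right)} = 6 - 4 = 2$)
$R{\left(n \right)} = -1 - n$
$R{\left(107 \right)} - \left(\frac{15008}{22489} - \frac{15380}{-7017}\right) = \left(-1 - 107\right) - \left(\frac{15008}{22489} - \frac{15380}{-7017}\right) = \left(-1 - 107\right) - \left(15008 \cdot \frac{1}{22489} - - \frac{15380}{7017}\right) = -108 - \left(\frac{15008}{22489} + \frac{15380}{7017}\right) = -108 - \frac{451191956}{157805313} = - \frac{17494165760}{157805313}$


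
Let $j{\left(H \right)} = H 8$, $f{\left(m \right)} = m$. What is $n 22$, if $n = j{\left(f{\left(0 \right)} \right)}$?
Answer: $0$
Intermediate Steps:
$j{\left(H \right)} = 8 H$
$n = 0$ ($n = 8 \cdot 0 = 0$)
$n 22 = 0 \cdot 22 = 0$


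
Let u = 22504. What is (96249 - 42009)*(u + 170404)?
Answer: 10463329920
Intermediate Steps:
(96249 - 42009)*(u + 170404) = (96249 - 42009)*(22504 + 170404) = 54240*192908 = 10463329920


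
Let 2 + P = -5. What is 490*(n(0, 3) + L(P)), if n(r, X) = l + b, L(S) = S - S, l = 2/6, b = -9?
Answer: -12740/3 ≈ -4246.7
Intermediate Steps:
P = -7 (P = -2 - 5 = -7)
l = 1/3 (l = 2*(1/6) = 1/3 ≈ 0.33333)
L(S) = 0
n(r, X) = -26/3 (n(r, X) = 1/3 - 9 = -26/3)
490*(n(0, 3) + L(P)) = 490*(-26/3 + 0) = 490*(-26/3) = -12740/3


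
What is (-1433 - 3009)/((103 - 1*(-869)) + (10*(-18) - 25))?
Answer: -4442/767 ≈ -5.7914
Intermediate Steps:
(-1433 - 3009)/((103 - 1*(-869)) + (10*(-18) - 25)) = -4442/((103 + 869) + (-180 - 25)) = -4442/(972 - 205) = -4442/767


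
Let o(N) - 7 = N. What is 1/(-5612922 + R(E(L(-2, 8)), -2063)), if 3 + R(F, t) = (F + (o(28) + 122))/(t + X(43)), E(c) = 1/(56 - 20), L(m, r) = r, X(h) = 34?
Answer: -73044/409990499353 ≈ -1.7816e-7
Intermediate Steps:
o(N) = 7 + N
E(c) = 1/36
R(F, t) = -3 + (157 + F)/(34 + t) (R(F, t) = -3 + (F + ((7 + 28) + 122))/(t + 34) = -3 + (F + (35 + 122))/(34 + t) = -3 + (F + 157)/(34 + t) = -3 + (157 + F)/(34 + t))
1/(-5612922 + R(E(L(-2, 8)), -2063)) = 1/(-5612922 + (55 + 1/36 - 3*(-2063))/(34 - 2063)) = 1/(-5612922 + (55 + 1/36 + 6189)/(-2029)) = 1/(-5612922 - 1/2029*224785/36) = 1/(-5612922 - 224785/73044) = 1/(-409990499353/73044) = -73044/409990499353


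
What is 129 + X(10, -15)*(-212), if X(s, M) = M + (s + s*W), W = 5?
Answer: -9411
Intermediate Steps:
X(s, M) = M + 6*s (X(s, M) = M + (s + s*5) = M + (s + 5*s) = M + 6*s)
129 + X(10, -15)*(-212) = 129 + (-15 + 6*10)*(-212) = 129 + (-15 + 60)*(-212) = 129 + 45*(-212) = 129 - 9540 = -9411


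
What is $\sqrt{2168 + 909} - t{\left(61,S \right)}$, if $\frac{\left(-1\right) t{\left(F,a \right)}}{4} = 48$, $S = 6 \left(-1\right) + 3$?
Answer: $192 + \sqrt{3077} \approx 247.47$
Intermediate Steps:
$S = -3$ ($S = -6 + 3 = -3$)
$t{\left(F,a \right)} = -192$ ($t{\left(F,a \right)} = \left(-4\right) 48 = -192$)
$\sqrt{2168 + 909} - t{\left(61,S \right)} = \sqrt{2168 + 909} - -192 = \sqrt{3077} + 192 = 192 + \sqrt{3077}$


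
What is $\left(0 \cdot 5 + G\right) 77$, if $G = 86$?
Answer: $6622$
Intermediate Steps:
$\left(0 \cdot 5 + G\right) 77 = \left(0 \cdot 5 + 86\right) 77 = \left(0 + 86\right) 77 = 86 \cdot 77 = 6622$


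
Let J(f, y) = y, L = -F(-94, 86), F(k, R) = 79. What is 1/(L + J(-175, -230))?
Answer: -1/309 ≈ -0.0032362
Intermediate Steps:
L = -79 (L = -1*79 = -79)
1/(L + J(-175, -230)) = 1/(-79 - 230) = 1/(-309) = -1/309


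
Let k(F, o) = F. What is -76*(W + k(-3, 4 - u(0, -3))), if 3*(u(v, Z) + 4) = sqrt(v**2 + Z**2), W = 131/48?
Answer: 247/12 ≈ 20.583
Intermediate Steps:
W = 131/48 (W = 131*(1/48) = 131/48 ≈ 2.7292)
u(v, Z) = -4 + sqrt(Z**2 + v**2)/3 (u(v, Z) = -4 + sqrt(v**2 + Z**2)/3 = -4 + sqrt(Z**2 + v**2)/3)
-76*(W + k(-3, 4 - u(0, -3))) = -76*(131/48 - 3) = -76*(-13/48) = 247/12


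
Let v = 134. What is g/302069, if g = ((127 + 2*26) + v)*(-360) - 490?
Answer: -113170/302069 ≈ -0.37465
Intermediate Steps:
g = -113170 (g = ((127 + 2*26) + 134)*(-360) - 490 = ((127 + 52) + 134)*(-360) - 490 = (179 + 134)*(-360) - 490 = 313*(-360) - 490 = -112680 - 490 = -113170)
g/302069 = -113170/302069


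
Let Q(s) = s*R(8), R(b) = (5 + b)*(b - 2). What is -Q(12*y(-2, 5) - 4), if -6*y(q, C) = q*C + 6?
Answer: -312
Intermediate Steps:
y(q, C) = -1 - C*q/6 (y(q, C) = -(q*C + 6)/6 = -(C*q + 6)/6 = -(6 + C*q)/6 = -1 - C*q/6)
R(b) = (-2 + b)*(5 + b) (R(b) = (5 + b)*(-2 + b) = (-2 + b)*(5 + b))
Q(s) = 78*s (Q(s) = s*(-10 + 8**2 + 3*8) = s*(-10 + 64 + 24) = s*78 = 78*s)
-Q(12*y(-2, 5) - 4) = -78*(12*(-1 - 1/6*5*(-2)) - 4) = -78*(12*(-1 + 5/3) - 4) = -78*(12*(2/3) - 4) = -78*(8 - 4) = -78*4 = -1*312 = -312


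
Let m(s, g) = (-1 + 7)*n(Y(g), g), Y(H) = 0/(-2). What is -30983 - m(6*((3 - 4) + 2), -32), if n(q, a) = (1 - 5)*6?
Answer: -30839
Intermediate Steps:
Y(H) = 0 (Y(H) = 0*(-½) = 0)
n(q, a) = -24 (n(q, a) = -4*6 = -24)
m(s, g) = -144 (m(s, g) = (-1 + 7)*(-24) = 6*(-24) = -144)
-30983 - m(6*((3 - 4) + 2), -32) = -30983 - 1*(-144) = -30983 + 144 = -30839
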